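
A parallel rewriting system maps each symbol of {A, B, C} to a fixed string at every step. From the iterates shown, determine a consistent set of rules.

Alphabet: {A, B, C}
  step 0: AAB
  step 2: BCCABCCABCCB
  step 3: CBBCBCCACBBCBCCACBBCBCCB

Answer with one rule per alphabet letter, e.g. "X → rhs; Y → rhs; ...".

  step 2 ⇒ step 3: BCCABCCABCCB ⇒ CB·BC·BC·CA·CB·BC·BC·CA·CB·BC·BC·CB
    A ↦ CA
    B ↦ CB
    C ↦ BC

A->CA, B->CB, C->BC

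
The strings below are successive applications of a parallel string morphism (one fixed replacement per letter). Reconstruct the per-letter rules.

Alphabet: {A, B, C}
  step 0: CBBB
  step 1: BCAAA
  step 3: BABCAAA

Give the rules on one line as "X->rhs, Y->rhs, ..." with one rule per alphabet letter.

  step 0 ⇒ step 1: CBBB ⇒ BC·A·A·A
    B ↦ A
    C ↦ BC
    A ↦ B  (constrained at step 1)

A->B, B->A, C->BC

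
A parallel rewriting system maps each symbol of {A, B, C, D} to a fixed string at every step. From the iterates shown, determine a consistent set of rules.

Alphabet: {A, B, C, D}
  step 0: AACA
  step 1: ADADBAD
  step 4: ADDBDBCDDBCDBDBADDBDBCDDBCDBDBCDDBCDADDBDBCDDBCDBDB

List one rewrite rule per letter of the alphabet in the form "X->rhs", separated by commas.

A->AD, B->CD, C->B, D->DB

  step 0 ⇒ step 1: AACA ⇒ AD·AD·B·AD
    A ↦ AD
    C ↦ B
    B ↦ CD  (constrained at step 1)
    D ↦ DB  (constrained at step 1)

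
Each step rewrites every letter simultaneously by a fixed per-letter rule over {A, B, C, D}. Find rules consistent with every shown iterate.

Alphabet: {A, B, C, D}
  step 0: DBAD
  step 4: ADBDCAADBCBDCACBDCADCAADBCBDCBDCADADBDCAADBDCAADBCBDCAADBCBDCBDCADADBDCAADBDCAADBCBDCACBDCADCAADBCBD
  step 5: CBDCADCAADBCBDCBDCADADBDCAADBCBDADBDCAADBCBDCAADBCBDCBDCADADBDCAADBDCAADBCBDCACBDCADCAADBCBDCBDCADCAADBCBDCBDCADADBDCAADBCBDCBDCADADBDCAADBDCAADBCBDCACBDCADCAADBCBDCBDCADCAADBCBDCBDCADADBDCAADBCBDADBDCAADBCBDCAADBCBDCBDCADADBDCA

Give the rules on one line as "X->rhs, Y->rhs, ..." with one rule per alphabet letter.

A->CBD, B->D, C->ADB, D->CA

  step 4 ⇒ step 5: ADBDCAADBCBDCACBDCADCAADBCBDCBDCADADBDCAADBDCAADBCBDCAADBCBDCBDCADADBDCAADBDCAADBCBDCACBDCADCAADBCBD ⇒ CBD·CA·D·CA·ADB·CBD·CBD·CA·D·ADB·D·CA·ADB·CBD·ADB·D·CA·ADB·CBD·CA·ADB·CBD·CBD·CA·D·ADB·D·CA·ADB·D·CA·ADB·CBD·CA·CBD·CA·D·CA·ADB·CBD·CBD·CA·D·CA·ADB·CBD·CBD·CA·D·ADB·D·CA·ADB·CBD·CBD·CA·D·ADB·D·CA·ADB·D·CA·ADB·CBD·CA·CBD·CA·D·CA·ADB·CBD·CBD·CA·D·CA·ADB·CBD·CBD·CA·D·ADB·D·CA·ADB·CBD·ADB·D·CA·ADB·CBD·CA·ADB·CBD·CBD·CA·D·ADB·D·CA
    A ↦ CBD
    B ↦ D
    C ↦ ADB
    D ↦ CA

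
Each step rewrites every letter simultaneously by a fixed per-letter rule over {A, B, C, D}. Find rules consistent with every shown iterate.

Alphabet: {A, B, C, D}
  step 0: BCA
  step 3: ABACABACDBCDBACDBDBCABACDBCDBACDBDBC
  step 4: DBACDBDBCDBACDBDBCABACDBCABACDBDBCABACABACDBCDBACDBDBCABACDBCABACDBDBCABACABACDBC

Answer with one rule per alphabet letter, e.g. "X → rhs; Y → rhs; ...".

  step 3 ⇒ step 4: ABACABACDBCDBACDBDBCABACDBCDBACDBDBC ⇒ DB·AC·DB·DBC·DB·AC·DB·DBC·AB·AC·DBC·AB·AC·DB·DBC·AB·AC·AB·AC·DBC·DB·AC·DB·DBC·AB·AC·DBC·AB·AC·DB·DBC·AB·AC·AB·AC·DBC
    A ↦ DB
    B ↦ AC
    C ↦ DBC
    D ↦ AB

A->DB, B->AC, C->DBC, D->AB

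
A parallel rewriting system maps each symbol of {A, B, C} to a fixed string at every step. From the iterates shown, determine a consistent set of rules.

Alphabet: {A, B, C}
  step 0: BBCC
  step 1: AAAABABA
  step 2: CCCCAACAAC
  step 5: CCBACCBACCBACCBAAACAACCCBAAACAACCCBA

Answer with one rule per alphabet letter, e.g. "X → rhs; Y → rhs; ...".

A->C, B->AA, C->BA

  step 1 ⇒ step 2: AAAABABA ⇒ C·C·C·C·AA·C·AA·C
    A ↦ C
    B ↦ AA
  step 0 ⇒ step 1: BBCC ⇒ AA·AA·BA·BA
    C ↦ BA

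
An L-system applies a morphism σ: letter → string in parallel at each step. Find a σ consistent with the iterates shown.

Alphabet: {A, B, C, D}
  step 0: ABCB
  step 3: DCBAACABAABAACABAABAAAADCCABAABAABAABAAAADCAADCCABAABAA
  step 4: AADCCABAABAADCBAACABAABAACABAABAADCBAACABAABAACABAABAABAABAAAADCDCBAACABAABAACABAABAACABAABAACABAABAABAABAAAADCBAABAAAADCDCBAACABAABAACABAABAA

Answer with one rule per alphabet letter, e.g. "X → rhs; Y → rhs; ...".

A->BAA, B->CA, C->DC, D->AA

  step 3 ⇒ step 4: DCBAACABAABAACABAABAAAADCCABAABAABAABAAAADCAADCCABAABAA ⇒ AA·DC·CA·BAA·BAA·DC·BAA·CA·BAA·BAA·CA·BAA·BAA·DC·BAA·CA·BAA·BAA·CA·BAA·BAA·BAA·BAA·AA·DC·DC·BAA·CA·BAA·BAA·CA·BAA·BAA·CA·BAA·BAA·CA·BAA·BAA·BAA·BAA·AA·DC·BAA·BAA·AA·DC·DC·BAA·CA·BAA·BAA·CA·BAA·BAA
    A ↦ BAA
    B ↦ CA
    C ↦ DC
    D ↦ AA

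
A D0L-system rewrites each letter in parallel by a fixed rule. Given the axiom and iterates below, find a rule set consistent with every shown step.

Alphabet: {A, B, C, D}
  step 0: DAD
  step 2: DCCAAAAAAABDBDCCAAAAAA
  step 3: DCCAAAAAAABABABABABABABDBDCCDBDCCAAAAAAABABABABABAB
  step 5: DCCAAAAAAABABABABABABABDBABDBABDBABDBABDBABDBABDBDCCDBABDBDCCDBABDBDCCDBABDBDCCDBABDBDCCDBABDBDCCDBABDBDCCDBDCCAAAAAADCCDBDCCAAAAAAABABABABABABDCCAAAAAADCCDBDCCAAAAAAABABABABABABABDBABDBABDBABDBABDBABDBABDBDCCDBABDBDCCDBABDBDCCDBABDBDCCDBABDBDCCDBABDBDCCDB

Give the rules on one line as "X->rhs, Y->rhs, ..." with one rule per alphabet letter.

  step 2 ⇒ step 3: DCCAAAAAAABDBDCCAAAAAA ⇒ DCC·AAA·AAA·AB·AB·AB·AB·AB·AB·AB·DB·DCC·DB·DCC·AAA·AAA·AB·AB·AB·AB·AB·AB
    A ↦ AB
    B ↦ DB
    C ↦ AAA
    D ↦ DCC

A->AB, B->DB, C->AAA, D->DCC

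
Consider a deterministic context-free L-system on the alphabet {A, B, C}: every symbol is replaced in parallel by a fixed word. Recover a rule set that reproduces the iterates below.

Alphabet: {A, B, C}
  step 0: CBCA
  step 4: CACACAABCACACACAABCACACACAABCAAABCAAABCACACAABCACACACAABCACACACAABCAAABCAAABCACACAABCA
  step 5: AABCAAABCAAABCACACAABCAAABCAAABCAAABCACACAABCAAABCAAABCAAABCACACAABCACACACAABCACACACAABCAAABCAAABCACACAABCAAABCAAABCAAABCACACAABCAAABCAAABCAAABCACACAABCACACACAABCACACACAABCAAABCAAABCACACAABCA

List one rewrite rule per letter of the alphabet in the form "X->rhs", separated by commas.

A->CA, B->C, C->AAB

  step 4 ⇒ step 5: CACACAABCACACACAABCACACACAABCAAABCAAABCACACAABCACACACAABCACACACAABCAAABCAAABCACACAABCA ⇒ AAB·CA·AAB·CA·AAB·CA·CA·C·AAB·CA·AAB·CA·AAB·CA·AAB·CA·CA·C·AAB·CA·AAB·CA·AAB·CA·AAB·CA·CA·C·AAB·CA·CA·CA·C·AAB·CA·CA·CA·C·AAB·CA·AAB·CA·AAB·CA·CA·C·AAB·CA·AAB·CA·AAB·CA·AAB·CA·CA·C·AAB·CA·AAB·CA·AAB·CA·AAB·CA·CA·C·AAB·CA·CA·CA·C·AAB·CA·CA·CA·C·AAB·CA·AAB·CA·AAB·CA·CA·C·AAB·CA
    A ↦ CA
    B ↦ C
    C ↦ AAB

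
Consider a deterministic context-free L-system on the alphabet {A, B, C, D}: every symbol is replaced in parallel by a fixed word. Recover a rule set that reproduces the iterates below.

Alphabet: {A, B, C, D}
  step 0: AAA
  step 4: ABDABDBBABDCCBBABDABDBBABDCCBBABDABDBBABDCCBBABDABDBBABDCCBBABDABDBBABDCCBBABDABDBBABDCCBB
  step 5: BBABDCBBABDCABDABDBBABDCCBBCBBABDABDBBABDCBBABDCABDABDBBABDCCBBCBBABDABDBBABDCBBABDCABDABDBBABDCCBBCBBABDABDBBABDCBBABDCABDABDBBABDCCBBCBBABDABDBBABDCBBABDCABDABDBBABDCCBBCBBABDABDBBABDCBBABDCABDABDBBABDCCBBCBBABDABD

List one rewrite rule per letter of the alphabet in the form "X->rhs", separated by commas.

  step 4 ⇒ step 5: ABDABDBBABDCCBBABDABDBBABDCCBBABDABDBBABDCCBBABDABDBBABDCCBBABDABDBBABDCCBBABDABDBBABDCCBB ⇒ BB·ABD·C·BB·ABD·C·ABD·ABD·BB·ABD·C·CBB·CBB·ABD·ABD·BB·ABD·C·BB·ABD·C·ABD·ABD·BB·ABD·C·CBB·CBB·ABD·ABD·BB·ABD·C·BB·ABD·C·ABD·ABD·BB·ABD·C·CBB·CBB·ABD·ABD·BB·ABD·C·BB·ABD·C·ABD·ABD·BB·ABD·C·CBB·CBB·ABD·ABD·BB·ABD·C·BB·ABD·C·ABD·ABD·BB·ABD·C·CBB·CBB·ABD·ABD·BB·ABD·C·BB·ABD·C·ABD·ABD·BB·ABD·C·CBB·CBB·ABD·ABD
    A ↦ BB
    B ↦ ABD
    C ↦ CBB
    D ↦ C

A->BB, B->ABD, C->CBB, D->C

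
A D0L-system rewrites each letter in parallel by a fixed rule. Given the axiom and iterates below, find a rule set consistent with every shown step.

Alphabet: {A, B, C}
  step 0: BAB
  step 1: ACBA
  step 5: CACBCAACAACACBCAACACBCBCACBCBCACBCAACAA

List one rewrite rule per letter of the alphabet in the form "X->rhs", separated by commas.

A->CB, B->A, C->CA

  step 0 ⇒ step 1: BAB ⇒ A·CB·A
    A ↦ CB
    B ↦ A
    C ↦ CA  (constrained at step 1)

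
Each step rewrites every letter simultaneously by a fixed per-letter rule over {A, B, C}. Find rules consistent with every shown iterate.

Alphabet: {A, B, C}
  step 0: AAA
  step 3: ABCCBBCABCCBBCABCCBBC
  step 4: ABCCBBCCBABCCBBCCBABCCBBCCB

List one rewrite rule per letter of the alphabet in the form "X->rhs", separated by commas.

A->ABC, B->C, C->B

  step 3 ⇒ step 4: ABCCBBCABCCBBCABCCBBC ⇒ ABC·C·B·B·C·C·B·ABC·C·B·B·C·C·B·ABC·C·B·B·C·C·B
    A ↦ ABC
    B ↦ C
    C ↦ B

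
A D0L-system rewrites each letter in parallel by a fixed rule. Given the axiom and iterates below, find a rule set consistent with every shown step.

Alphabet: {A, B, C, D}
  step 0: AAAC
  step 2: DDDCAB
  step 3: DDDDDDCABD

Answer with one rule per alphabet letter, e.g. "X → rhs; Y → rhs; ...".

  step 2 ⇒ step 3: DDDCAB ⇒ DD·DD·DD·CA·B·D
    A ↦ B
    B ↦ D
    C ↦ CA
    D ↦ DD

A->B, B->D, C->CA, D->DD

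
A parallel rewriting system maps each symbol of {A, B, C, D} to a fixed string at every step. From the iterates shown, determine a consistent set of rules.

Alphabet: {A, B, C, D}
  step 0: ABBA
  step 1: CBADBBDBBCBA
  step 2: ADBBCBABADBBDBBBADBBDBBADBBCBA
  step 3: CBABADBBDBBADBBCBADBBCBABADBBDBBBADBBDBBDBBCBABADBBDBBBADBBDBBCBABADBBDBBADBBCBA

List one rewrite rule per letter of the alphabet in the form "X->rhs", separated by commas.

A->CBA, B->DBB, C->A, D->BA

  step 2 ⇒ step 3: ADBBCBABADBBDBBBADBBDBBADBBCBA ⇒ CBA·BA·DBB·DBB·A·DBB·CBA·DBB·CBA·BA·DBB·DBB·BA·DBB·DBB·DBB·CBA·BA·DBB·DBB·BA·DBB·DBB·CBA·BA·DBB·DBB·A·DBB·CBA
    A ↦ CBA
    B ↦ DBB
    C ↦ A
    D ↦ BA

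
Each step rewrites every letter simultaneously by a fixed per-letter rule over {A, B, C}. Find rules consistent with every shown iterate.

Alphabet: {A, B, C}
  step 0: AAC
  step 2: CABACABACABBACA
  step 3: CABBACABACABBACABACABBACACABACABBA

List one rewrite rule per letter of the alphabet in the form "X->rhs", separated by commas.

  step 2 ⇒ step 3: CABACABACABBACA ⇒ CAB·BA·CA·BA·CAB·BA·CA·BA·CAB·BA·CA·CA·BA·CAB·BA
    A ↦ BA
    B ↦ CA
    C ↦ CAB

A->BA, B->CA, C->CAB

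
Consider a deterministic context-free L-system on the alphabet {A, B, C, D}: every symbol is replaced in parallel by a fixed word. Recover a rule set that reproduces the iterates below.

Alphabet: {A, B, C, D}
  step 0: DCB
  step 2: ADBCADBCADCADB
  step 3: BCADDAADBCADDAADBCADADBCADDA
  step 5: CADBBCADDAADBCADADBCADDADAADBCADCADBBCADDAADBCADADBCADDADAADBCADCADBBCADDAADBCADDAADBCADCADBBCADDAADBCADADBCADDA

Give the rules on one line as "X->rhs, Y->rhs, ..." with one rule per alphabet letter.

  step 2 ⇒ step 3: ADBCADBCADCADB ⇒ B·CAD·DA·AD·B·CAD·DA·AD·B·CAD·AD·B·CAD·DA
    A ↦ B
    B ↦ DA
    C ↦ AD
    D ↦ CAD

A->B, B->DA, C->AD, D->CAD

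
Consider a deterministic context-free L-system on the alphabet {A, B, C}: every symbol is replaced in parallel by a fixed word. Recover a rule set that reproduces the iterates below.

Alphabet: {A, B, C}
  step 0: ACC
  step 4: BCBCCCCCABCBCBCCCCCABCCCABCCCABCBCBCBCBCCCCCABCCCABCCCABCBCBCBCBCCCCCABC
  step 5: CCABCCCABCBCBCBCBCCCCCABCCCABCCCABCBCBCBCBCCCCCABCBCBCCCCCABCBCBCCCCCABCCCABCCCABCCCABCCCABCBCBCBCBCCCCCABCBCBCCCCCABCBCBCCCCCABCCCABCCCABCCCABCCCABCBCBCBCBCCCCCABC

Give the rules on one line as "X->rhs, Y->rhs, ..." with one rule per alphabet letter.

  step 4 ⇒ step 5: BCBCCCCCABCBCBCCCCCABCCCABCCCABCBCBCBCBCCCCCABCCCABCCCABCBCBCBCBCCCCCABC ⇒ CCA·BC·CCA·BC·BC·BC·BC·BC·CC·CCA·BC·CCA·BC·CCA·BC·BC·BC·BC·BC·CC·CCA·BC·BC·BC·CC·CCA·BC·BC·BC·CC·CCA·BC·CCA·BC·CCA·BC·CCA·BC·CCA·BC·BC·BC·BC·BC·CC·CCA·BC·BC·BC·CC·CCA·BC·BC·BC·CC·CCA·BC·CCA·BC·CCA·BC·CCA·BC·CCA·BC·BC·BC·BC·BC·CC·CCA·BC
    A ↦ CC
    B ↦ CCA
    C ↦ BC

A->CC, B->CCA, C->BC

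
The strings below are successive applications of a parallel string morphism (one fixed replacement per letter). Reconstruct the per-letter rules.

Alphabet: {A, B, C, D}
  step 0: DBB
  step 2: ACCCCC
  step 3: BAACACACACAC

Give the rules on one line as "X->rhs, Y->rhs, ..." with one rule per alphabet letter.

  step 2 ⇒ step 3: ACCCCC ⇒ BA·AC·AC·AC·AC·AC
    A ↦ BA
    C ↦ AC
    B ↦ DD  (constrained at step 0)
    D ↦ C  (constrained at step 0)

A->BA, B->DD, C->AC, D->C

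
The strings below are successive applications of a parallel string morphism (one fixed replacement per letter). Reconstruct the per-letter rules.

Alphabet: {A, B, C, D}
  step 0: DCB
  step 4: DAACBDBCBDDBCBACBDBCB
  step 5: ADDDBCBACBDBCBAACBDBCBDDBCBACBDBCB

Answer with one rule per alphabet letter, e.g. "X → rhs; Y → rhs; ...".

A->D, B->CB, C->DB, D->A

  step 4 ⇒ step 5: DAACBDBCBDDBCBACBDBCB ⇒ A·D·D·DB·CB·A·CB·DB·CB·A·A·CB·DB·CB·D·DB·CB·A·CB·DB·CB
    A ↦ D
    B ↦ CB
    C ↦ DB
    D ↦ A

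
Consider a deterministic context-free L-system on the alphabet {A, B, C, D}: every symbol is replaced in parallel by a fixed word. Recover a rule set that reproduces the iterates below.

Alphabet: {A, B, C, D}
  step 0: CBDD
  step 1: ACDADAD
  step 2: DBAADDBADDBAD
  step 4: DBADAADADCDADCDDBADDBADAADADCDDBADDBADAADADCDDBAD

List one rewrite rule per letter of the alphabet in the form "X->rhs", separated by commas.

  step 1 ⇒ step 2: ACDADAD ⇒ DB·A·AD·DB·AD·DB·AD
    A ↦ DB
    C ↦ A
    D ↦ AD
  step 0 ⇒ step 1: CBDD ⇒ A·CD·AD·AD
    B ↦ CD

A->DB, B->CD, C->A, D->AD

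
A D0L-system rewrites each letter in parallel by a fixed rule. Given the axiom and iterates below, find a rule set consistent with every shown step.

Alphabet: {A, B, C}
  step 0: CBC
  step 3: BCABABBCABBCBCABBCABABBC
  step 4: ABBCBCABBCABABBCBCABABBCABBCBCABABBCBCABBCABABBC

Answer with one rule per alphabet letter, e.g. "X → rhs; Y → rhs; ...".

A->BC, B->AB, C->BC

  step 3 ⇒ step 4: BCABABBCABBCBCABBCABABBC ⇒ AB·BC·BC·AB·BC·AB·AB·BC·BC·AB·AB·BC·AB·BC·BC·AB·AB·BC·BC·AB·BC·AB·AB·BC
    A ↦ BC
    B ↦ AB
    C ↦ BC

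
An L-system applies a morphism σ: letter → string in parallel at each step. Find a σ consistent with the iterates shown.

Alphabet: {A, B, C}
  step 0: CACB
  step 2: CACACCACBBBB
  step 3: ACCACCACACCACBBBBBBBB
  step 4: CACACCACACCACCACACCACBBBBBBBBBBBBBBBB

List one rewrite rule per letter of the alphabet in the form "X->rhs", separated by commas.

A->C, B->BB, C->AC

  step 3 ⇒ step 4: ACCACCACACCACBBBBBBBB ⇒ C·AC·AC·C·AC·AC·C·AC·C·AC·AC·C·AC·BB·BB·BB·BB·BB·BB·BB·BB
    A ↦ C
    B ↦ BB
    C ↦ AC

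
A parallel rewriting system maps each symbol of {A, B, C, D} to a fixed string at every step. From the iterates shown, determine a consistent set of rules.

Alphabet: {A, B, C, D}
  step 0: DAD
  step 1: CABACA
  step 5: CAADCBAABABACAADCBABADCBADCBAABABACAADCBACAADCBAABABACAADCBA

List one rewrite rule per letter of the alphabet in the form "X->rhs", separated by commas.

  step 0 ⇒ step 1: DAD ⇒ CA·BA·CA
    A ↦ BA
    D ↦ CA
    B ↦ DC  (constrained at step 1)
    C ↦ A  (constrained at step 1)

A->BA, B->DC, C->A, D->CA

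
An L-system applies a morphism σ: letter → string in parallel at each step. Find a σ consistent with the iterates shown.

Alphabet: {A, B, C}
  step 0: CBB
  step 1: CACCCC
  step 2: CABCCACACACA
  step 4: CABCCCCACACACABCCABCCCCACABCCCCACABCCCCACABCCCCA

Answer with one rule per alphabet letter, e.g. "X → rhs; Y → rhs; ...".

  step 1 ⇒ step 2: CACCCC ⇒ CA·BC·CA·CA·CA·CA
    A ↦ BC
    C ↦ CA
  step 0 ⇒ step 1: CBB ⇒ CA·CC·CC
    B ↦ CC

A->BC, B->CC, C->CA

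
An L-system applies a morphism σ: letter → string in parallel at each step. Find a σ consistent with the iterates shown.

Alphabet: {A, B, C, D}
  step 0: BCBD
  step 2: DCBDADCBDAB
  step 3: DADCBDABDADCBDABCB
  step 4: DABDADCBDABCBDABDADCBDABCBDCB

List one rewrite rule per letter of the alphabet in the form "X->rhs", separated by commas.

  step 3 ⇒ step 4: DADCBDABDADCBDABCB ⇒ DA·B·DA·D·CB·DA·B·CB·DA·B·DA·D·CB·DA·B·CB·D·CB
    A ↦ B
    B ↦ CB
    C ↦ D
    D ↦ DA

A->B, B->CB, C->D, D->DA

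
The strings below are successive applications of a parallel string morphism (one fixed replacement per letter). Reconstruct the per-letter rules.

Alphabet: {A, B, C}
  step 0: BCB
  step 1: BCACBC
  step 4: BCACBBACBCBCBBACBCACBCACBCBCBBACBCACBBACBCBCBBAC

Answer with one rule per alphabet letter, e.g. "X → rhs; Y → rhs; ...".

  step 0 ⇒ step 1: BCB ⇒ BC·AC·BC
    B ↦ BC
    C ↦ AC
    A ↦ BB  (constrained at step 1)

A->BB, B->BC, C->AC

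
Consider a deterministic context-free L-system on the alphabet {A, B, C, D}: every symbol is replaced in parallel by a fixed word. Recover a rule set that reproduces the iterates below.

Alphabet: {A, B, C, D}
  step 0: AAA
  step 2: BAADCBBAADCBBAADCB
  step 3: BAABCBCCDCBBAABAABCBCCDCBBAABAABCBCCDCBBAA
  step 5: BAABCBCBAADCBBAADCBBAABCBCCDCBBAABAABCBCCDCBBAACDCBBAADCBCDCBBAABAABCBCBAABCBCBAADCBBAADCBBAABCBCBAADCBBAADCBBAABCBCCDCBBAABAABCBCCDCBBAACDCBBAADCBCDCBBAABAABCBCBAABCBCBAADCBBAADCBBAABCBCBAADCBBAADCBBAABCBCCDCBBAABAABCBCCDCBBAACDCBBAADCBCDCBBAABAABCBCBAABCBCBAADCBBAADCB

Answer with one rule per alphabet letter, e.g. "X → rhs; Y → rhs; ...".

A->BC, B->BAA, C->DCB, D->C

  step 2 ⇒ step 3: BAADCBBAADCBBAADCB ⇒ BAA·BC·BC·C·DCB·BAA·BAA·BC·BC·C·DCB·BAA·BAA·BC·BC·C·DCB·BAA
    A ↦ BC
    B ↦ BAA
    C ↦ DCB
    D ↦ C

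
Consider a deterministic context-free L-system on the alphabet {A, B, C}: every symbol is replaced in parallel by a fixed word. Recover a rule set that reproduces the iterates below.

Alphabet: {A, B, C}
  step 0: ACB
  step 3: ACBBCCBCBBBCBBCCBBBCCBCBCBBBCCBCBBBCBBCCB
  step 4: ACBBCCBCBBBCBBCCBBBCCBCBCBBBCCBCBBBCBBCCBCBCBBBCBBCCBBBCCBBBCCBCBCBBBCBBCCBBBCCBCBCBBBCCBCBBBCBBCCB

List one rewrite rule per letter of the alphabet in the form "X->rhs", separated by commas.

  step 3 ⇒ step 4: ACBBCCBCBBBCBBCCBBBCCBCBCBBBCCBCBBBCBBCCB ⇒ AC·BBC·CB·CB·BBC·BBC·CB·BBC·CB·CB·CB·BBC·CB·CB·BBC·BBC·CB·CB·CB·BBC·BBC·CB·BBC·CB·BBC·CB·CB·CB·BBC·BBC·CB·BBC·CB·CB·CB·BBC·CB·CB·BBC·BBC·CB
    A ↦ AC
    B ↦ CB
    C ↦ BBC

A->AC, B->CB, C->BBC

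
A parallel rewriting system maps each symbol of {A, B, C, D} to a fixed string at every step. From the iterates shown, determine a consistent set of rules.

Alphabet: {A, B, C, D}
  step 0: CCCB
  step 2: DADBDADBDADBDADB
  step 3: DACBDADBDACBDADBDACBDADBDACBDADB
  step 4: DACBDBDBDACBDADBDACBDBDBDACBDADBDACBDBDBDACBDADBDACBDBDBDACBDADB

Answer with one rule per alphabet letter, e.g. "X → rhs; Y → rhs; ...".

A->CB, B->DB, C->DB, D->DA

  step 3 ⇒ step 4: DACBDADBDACBDADBDACBDADBDACBDADB ⇒ DA·CB·DB·DB·DA·CB·DA·DB·DA·CB·DB·DB·DA·CB·DA·DB·DA·CB·DB·DB·DA·CB·DA·DB·DA·CB·DB·DB·DA·CB·DA·DB
    A ↦ CB
    B ↦ DB
    C ↦ DB
    D ↦ DA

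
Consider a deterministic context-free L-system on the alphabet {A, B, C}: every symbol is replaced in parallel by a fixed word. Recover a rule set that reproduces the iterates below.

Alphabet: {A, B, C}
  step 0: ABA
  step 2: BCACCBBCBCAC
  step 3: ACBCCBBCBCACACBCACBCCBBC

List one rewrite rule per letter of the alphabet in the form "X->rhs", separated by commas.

A->CB, B->AC, C->BC

  step 2 ⇒ step 3: BCACCBBCBCAC ⇒ AC·BC·CB·BC·BC·AC·AC·BC·AC·BC·CB·BC
    A ↦ CB
    B ↦ AC
    C ↦ BC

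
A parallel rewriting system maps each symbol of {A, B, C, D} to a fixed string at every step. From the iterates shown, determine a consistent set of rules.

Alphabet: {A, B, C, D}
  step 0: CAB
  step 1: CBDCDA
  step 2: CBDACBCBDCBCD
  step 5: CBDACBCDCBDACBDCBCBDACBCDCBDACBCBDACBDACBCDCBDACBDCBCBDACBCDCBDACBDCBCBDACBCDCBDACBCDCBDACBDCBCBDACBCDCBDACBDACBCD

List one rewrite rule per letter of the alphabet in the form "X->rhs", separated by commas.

  step 1 ⇒ step 2: CBDCDA ⇒ CBD·A·CB·CBD·CB·CD
    A ↦ CD
    B ↦ A
    C ↦ CBD
    D ↦ CB

A->CD, B->A, C->CBD, D->CB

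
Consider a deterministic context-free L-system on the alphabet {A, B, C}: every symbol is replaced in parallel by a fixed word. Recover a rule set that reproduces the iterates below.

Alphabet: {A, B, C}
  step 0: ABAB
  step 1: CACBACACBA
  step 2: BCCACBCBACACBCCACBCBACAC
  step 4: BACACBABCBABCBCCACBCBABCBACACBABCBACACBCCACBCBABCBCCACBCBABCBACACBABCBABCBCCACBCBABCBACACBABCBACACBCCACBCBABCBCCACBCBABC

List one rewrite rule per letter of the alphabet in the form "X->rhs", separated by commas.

  step 1 ⇒ step 2: CACBACACBA ⇒ BC·CAC·BC·BA·CAC·BC·CAC·BC·BA·CAC
    A ↦ CAC
    B ↦ BA
    C ↦ BC

A->CAC, B->BA, C->BC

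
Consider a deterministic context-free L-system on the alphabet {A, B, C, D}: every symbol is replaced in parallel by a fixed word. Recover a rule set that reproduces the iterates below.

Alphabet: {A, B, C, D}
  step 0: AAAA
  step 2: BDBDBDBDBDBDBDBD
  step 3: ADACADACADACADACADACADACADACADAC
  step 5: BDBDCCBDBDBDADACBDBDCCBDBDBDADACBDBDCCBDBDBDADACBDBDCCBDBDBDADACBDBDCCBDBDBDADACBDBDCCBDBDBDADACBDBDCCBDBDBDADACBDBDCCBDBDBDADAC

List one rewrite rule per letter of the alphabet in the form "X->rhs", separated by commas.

A->CC, B->AD, C->BD, D->AC

  step 2 ⇒ step 3: BDBDBDBDBDBDBDBD ⇒ AD·AC·AD·AC·AD·AC·AD·AC·AD·AC·AD·AC·AD·AC·AD·AC
    B ↦ AD
    D ↦ AC
    A ↦ CC  (constrained at step 0)
    C ↦ BD  (constrained at step 3)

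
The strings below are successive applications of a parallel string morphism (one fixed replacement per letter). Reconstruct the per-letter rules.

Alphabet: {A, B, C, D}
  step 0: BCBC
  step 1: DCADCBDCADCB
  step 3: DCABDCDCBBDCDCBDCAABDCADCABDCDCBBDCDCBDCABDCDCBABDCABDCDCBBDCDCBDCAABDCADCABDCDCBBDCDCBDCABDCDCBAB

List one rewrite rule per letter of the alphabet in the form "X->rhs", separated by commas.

A->AB, B->DCA, C->DCB, D->BDC

  step 0 ⇒ step 1: BCBC ⇒ DCA·DCB·DCA·DCB
    B ↦ DCA
    C ↦ DCB
    A ↦ AB  (constrained at step 1)
    D ↦ BDC  (constrained at step 1)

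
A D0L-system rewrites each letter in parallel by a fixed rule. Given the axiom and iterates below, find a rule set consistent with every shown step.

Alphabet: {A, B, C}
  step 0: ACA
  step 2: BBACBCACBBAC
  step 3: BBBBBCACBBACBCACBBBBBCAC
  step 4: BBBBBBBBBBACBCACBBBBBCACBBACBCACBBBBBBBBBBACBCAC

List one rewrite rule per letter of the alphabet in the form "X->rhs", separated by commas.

A->BC, B->BB, C->AC

  step 3 ⇒ step 4: BBBBBCACBBACBCACBBBBBCAC ⇒ BB·BB·BB·BB·BB·AC·BC·AC·BB·BB·BC·AC·BB·AC·BC·AC·BB·BB·BB·BB·BB·AC·BC·AC
    A ↦ BC
    B ↦ BB
    C ↦ AC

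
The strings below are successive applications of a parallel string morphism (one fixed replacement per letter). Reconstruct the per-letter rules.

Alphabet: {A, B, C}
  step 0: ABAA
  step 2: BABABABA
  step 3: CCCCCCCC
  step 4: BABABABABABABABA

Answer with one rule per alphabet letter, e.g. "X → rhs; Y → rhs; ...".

  step 3 ⇒ step 4: CCCCCCCC ⇒ BA·BA·BA·BA·BA·BA·BA·BA
    C ↦ BA
  step 2 ⇒ step 3: BABABABA ⇒ C·C·C·C·C·C·C·C
    A ↦ C
  step 2 ⇒ step 3: BABABABA ⇒ C·C·C·C·C·C·C·C
    B ↦ C

A->C, B->C, C->BA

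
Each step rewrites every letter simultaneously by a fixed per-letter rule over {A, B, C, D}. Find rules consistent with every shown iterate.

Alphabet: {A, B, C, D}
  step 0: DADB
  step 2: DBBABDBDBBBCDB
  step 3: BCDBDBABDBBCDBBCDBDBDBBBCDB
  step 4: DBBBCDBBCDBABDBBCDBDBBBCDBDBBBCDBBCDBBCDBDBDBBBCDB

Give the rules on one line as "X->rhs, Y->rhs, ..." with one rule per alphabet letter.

  step 3 ⇒ step 4: BCDBDBABDBBCDBBCDBDBDBBBCDB ⇒ DB·B·BC·DB·BC·DB·AB·DB·BC·DB·DB·B·BC·DB·DB·B·BC·DB·BC·DB·BC·DB·DB·DB·B·BC·DB
    A ↦ AB
    B ↦ DB
    C ↦ B
    D ↦ BC

A->AB, B->DB, C->B, D->BC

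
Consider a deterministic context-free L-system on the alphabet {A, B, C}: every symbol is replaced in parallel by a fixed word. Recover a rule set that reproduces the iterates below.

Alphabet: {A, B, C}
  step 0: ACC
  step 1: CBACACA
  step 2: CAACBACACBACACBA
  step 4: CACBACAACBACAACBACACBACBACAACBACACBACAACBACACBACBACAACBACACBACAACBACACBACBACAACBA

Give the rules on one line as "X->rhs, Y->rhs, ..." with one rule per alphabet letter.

A->CBA, B->A, C->CA

  step 1 ⇒ step 2: CBACACA ⇒ CA·A·CBA·CA·CBA·CA·CBA
    A ↦ CBA
    B ↦ A
    C ↦ CA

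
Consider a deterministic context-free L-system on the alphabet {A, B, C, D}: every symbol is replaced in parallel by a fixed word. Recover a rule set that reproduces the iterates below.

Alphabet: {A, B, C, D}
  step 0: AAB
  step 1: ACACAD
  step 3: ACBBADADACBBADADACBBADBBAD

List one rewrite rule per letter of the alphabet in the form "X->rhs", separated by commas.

A->AC, B->AD, C->BB, D->BCB

  step 0 ⇒ step 1: AAB ⇒ AC·AC·AD
    A ↦ AC
    B ↦ AD
    C ↦ BB  (constrained at step 1)
    D ↦ BCB  (constrained at step 1)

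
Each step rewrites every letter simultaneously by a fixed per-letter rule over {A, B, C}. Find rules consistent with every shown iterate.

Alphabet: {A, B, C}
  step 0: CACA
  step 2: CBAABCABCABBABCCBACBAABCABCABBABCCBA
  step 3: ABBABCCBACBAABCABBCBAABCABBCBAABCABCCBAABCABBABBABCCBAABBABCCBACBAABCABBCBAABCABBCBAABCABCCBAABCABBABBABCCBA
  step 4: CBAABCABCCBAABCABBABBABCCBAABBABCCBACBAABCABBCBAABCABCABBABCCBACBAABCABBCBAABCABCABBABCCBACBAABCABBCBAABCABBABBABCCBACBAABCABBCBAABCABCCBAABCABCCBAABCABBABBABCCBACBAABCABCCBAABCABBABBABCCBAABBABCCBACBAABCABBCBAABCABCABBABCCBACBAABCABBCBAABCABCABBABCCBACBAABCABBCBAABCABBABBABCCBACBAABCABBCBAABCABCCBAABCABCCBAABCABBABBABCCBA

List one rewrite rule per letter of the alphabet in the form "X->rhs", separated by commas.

  step 3 ⇒ step 4: ABBABCCBACBAABCABBCBAABCABBCBAABCABCCBAABCABBABBABCCBAABBABCCBACBAABCABBCBAABCABBCBAABCABCCBAABCABBABBABCCBA ⇒ CBA·ABC·ABC·CBA·ABC·ABB·ABB·ABC·CBA·ABB·ABC·CBA·CBA·ABC·ABB·CBA·ABC·ABC·ABB·ABC·CBA·CBA·ABC·ABB·CBA·ABC·ABC·ABB·ABC·CBA·CBA·ABC·ABB·CBA·ABC·ABB·ABB·ABC·CBA·CBA·ABC·ABB·CBA·ABC·ABC·CBA·ABC·ABC·CBA·ABC·ABB·ABB·ABC·CBA·CBA·ABC·ABC·CBA·ABC·ABB·ABB·ABC·CBA·ABB·ABC·CBA·CBA·ABC·ABB·CBA·ABC·ABC·ABB·ABC·CBA·CBA·ABC·ABB·CBA·ABC·ABC·ABB·ABC·CBA·CBA·ABC·ABB·CBA·ABC·ABB·ABB·ABC·CBA·CBA·ABC·ABB·CBA·ABC·ABC·CBA·ABC·ABC·CBA·ABC·ABB·ABB·ABC·CBA
    A ↦ CBA
    B ↦ ABC
    C ↦ ABB

A->CBA, B->ABC, C->ABB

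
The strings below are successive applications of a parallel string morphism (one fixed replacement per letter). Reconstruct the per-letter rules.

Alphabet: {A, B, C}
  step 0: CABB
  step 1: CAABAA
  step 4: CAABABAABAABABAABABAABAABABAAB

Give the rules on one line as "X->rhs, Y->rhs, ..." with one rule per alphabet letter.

A->AB, B->A, C->CA

  step 0 ⇒ step 1: CABB ⇒ CA·AB·A·A
    A ↦ AB
    B ↦ A
    C ↦ CA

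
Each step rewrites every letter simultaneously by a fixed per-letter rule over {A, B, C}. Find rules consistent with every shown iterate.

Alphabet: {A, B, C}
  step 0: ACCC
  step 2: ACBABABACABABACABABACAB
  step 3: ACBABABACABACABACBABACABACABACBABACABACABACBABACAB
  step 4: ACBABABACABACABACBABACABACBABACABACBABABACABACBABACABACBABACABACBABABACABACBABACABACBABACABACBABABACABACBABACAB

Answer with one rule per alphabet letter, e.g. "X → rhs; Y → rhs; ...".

  step 3 ⇒ step 4: ACBABABACABACABACBABACABACABACBABACABACABACBABACAB ⇒ AC·BAB·AB·AC·AB·AC·AB·AC·BAB·AC·AB·AC·BAB·AC·AB·AC·BAB·AB·AC·AB·AC·BAB·AC·AB·AC·BAB·AC·AB·AC·BAB·AB·AC·AB·AC·BAB·AC·AB·AC·BAB·AC·AB·AC·BAB·AB·AC·AB·AC·BAB·AC·AB
    A ↦ AC
    B ↦ AB
    C ↦ BAB

A->AC, B->AB, C->BAB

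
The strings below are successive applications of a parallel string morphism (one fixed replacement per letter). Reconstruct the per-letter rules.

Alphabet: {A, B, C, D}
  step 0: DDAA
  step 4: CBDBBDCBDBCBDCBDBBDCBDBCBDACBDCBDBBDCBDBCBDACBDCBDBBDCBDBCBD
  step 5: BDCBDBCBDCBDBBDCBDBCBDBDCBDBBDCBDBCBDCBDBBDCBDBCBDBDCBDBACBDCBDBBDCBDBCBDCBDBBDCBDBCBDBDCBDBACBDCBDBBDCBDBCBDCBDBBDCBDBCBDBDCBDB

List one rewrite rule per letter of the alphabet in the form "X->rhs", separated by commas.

A->AC, B->CBD, C->BD, D->B

  step 4 ⇒ step 5: CBDBBDCBDBCBDCBDBBDCBDBCBDACBDCBDBBDCBDBCBDACBDCBDBBDCBDBCBD ⇒ BD·CBD·B·CBD·CBD·B·BD·CBD·B·CBD·BD·CBD·B·BD·CBD·B·CBD·CBD·B·BD·CBD·B·CBD·BD·CBD·B·AC·BD·CBD·B·BD·CBD·B·CBD·CBD·B·BD·CBD·B·CBD·BD·CBD·B·AC·BD·CBD·B·BD·CBD·B·CBD·CBD·B·BD·CBD·B·CBD·BD·CBD·B
    A ↦ AC
    B ↦ CBD
    C ↦ BD
    D ↦ B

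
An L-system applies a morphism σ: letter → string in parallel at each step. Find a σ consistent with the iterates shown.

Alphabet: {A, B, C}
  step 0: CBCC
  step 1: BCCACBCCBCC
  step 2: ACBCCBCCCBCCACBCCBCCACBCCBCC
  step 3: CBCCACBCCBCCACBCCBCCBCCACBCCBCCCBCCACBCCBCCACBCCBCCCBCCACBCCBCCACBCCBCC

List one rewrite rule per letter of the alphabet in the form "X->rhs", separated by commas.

A->C, B->AC, C->BCC

  step 2 ⇒ step 3: ACBCCBCCCBCCACBCCBCCACBCCBCC ⇒ C·BCC·AC·BCC·BCC·AC·BCC·BCC·BCC·AC·BCC·BCC·C·BCC·AC·BCC·BCC·AC·BCC·BCC·C·BCC·AC·BCC·BCC·AC·BCC·BCC
    A ↦ C
    B ↦ AC
    C ↦ BCC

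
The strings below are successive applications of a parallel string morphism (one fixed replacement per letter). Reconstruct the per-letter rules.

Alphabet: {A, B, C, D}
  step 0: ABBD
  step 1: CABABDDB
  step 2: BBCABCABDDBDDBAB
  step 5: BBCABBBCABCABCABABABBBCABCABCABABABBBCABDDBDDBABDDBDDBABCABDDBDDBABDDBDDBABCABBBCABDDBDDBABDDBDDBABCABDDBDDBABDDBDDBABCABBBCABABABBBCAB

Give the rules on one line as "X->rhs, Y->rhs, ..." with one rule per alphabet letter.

  step 1 ⇒ step 2: CABABDDB ⇒ BB·C·AB·C·AB·DDB·DDB·AB
    A ↦ C
    B ↦ AB
    C ↦ BB
    D ↦ DDB

A->C, B->AB, C->BB, D->DDB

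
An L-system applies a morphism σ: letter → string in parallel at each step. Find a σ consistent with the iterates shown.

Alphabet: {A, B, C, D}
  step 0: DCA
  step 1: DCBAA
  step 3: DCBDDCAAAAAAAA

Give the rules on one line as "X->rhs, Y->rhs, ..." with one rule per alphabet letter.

A->AA, B->D, C->B, D->DC

  step 0 ⇒ step 1: DCA ⇒ DC·B·AA
    A ↦ AA
    C ↦ B
    D ↦ DC
    B ↦ D  (constrained at step 1)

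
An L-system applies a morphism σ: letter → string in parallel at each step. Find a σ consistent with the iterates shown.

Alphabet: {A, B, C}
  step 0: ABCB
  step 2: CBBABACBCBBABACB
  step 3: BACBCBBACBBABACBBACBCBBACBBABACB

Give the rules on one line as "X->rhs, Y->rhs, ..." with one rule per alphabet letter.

A->BA, B->CB, C->BA

  step 2 ⇒ step 3: CBBABACBCBBABACB ⇒ BA·CB·CB·BA·CB·BA·BA·CB·BA·CB·CB·BA·CB·BA·BA·CB
    A ↦ BA
    B ↦ CB
    C ↦ BA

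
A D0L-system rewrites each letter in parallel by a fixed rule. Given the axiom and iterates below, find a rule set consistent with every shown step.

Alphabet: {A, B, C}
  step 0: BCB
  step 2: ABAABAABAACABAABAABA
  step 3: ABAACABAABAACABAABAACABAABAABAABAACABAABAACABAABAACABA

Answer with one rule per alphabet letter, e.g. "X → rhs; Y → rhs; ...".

A->ABA, B->AC, C->ABA

  step 2 ⇒ step 3: ABAABAABAACABAABAABA ⇒ ABA·AC·ABA·ABA·AC·ABA·ABA·AC·ABA·ABA·ABA·ABA·AC·ABA·ABA·AC·ABA·ABA·AC·ABA
    A ↦ ABA
    B ↦ AC
    C ↦ ABA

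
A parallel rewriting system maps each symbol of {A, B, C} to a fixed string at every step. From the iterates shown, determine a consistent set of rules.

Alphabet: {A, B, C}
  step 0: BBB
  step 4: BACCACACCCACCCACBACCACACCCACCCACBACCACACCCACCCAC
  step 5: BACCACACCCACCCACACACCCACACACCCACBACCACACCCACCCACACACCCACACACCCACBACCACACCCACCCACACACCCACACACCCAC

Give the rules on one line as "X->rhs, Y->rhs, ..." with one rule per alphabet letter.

  step 4 ⇒ step 5: BACCACACCCACCCACBACCACACCCACCCACBACCACACCCACCCAC ⇒ BA·CC·AC·AC·CC·AC·CC·AC·AC·AC·CC·AC·AC·AC·CC·AC·BA·CC·AC·AC·CC·AC·CC·AC·AC·AC·CC·AC·AC·AC·CC·AC·BA·CC·AC·AC·CC·AC·CC·AC·AC·AC·CC·AC·AC·AC·CC·AC
    A ↦ CC
    B ↦ BA
    C ↦ AC

A->CC, B->BA, C->AC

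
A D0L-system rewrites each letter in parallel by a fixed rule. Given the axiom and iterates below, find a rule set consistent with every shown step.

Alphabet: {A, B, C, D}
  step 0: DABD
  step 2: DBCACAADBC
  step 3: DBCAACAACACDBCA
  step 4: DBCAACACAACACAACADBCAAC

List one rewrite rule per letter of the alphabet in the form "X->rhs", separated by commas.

A->AC, B->C, C->A, D->DB

  step 3 ⇒ step 4: DBCAACAACACDBCA ⇒ DB·C·A·AC·AC·A·AC·AC·A·AC·A·DB·C·A·AC
    A ↦ AC
    B ↦ C
    C ↦ A
    D ↦ DB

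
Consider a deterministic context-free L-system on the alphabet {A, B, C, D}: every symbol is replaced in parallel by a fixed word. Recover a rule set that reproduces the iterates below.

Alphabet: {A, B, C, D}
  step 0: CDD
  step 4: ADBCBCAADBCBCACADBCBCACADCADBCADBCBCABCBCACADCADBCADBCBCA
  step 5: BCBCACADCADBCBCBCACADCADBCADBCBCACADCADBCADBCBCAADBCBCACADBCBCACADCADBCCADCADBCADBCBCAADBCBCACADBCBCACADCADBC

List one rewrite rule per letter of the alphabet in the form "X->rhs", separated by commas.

A->BC, B->C, C->AD, D->BCA

  step 4 ⇒ step 5: ADBCBCAADBCBCACADBCBCACADCADBCADBCBCABCBCACADCADBCADBCBCA ⇒ BC·BCA·C·AD·C·AD·BC·BC·BCA·C·AD·C·AD·BC·AD·BC·BCA·C·AD·C·AD·BC·AD·BC·BCA·AD·BC·BCA·C·AD·BC·BCA·C·AD·C·AD·BC·C·AD·C·AD·BC·AD·BC·BCA·AD·BC·BCA·C·AD·BC·BCA·C·AD·C·AD·BC
    A ↦ BC
    B ↦ C
    C ↦ AD
    D ↦ BCA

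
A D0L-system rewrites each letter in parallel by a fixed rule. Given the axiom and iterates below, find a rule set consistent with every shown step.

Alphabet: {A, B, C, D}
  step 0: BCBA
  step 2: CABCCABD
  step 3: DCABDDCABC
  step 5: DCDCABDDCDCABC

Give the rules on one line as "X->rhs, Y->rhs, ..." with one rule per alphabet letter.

  step 2 ⇒ step 3: CABCCABD ⇒ D·C·AB·D·D·C·AB·C
    A ↦ C
    B ↦ AB
    C ↦ D
    D ↦ C

A->C, B->AB, C->D, D->C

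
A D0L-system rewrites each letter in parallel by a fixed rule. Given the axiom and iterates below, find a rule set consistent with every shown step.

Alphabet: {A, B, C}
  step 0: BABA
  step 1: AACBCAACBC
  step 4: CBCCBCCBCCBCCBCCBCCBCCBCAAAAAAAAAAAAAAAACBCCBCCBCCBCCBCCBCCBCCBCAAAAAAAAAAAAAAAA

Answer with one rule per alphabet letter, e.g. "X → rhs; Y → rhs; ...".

A->CBC, B->AA, C->A

  step 0 ⇒ step 1: BABA ⇒ AA·CBC·AA·CBC
    A ↦ CBC
    B ↦ AA
    C ↦ A  (constrained at step 1)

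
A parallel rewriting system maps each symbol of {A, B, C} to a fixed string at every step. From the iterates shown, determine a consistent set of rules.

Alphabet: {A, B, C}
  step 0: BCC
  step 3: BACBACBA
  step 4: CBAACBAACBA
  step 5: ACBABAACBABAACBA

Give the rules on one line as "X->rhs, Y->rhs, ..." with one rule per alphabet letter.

  step 4 ⇒ step 5: CBAACBAACBA ⇒ A·C·BA·BA·A·C·BA·BA·A·C·BA
    A ↦ BA
    B ↦ C
    C ↦ A

A->BA, B->C, C->A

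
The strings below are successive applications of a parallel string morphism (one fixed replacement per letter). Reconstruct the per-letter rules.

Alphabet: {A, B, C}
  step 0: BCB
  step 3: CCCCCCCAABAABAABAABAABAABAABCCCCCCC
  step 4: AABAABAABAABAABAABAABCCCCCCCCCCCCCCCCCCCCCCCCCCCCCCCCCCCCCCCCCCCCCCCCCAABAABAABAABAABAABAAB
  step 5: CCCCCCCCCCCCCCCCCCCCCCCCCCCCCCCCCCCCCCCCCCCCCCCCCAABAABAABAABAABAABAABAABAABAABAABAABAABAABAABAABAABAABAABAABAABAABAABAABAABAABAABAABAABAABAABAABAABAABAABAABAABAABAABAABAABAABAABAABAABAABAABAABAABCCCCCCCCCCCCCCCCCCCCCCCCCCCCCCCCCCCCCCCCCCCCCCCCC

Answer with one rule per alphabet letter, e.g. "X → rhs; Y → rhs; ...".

  step 4 ⇒ step 5: AABAABAABAABAABAABAABCCCCCCCCCCCCCCCCCCCCCCCCCCCCCCCCCCCCCCCCCCCCCCCCCAABAABAABAABAABAABAAB ⇒ CCC·CCC·C·CCC·CCC·C·CCC·CCC·C·CCC·CCC·C·CCC·CCC·C·CCC·CCC·C·CCC·CCC·C·AAB·AAB·AAB·AAB·AAB·AAB·AAB·AAB·AAB·AAB·AAB·AAB·AAB·AAB·AAB·AAB·AAB·AAB·AAB·AAB·AAB·AAB·AAB·AAB·AAB·AAB·AAB·AAB·AAB·AAB·AAB·AAB·AAB·AAB·AAB·AAB·AAB·AAB·AAB·AAB·AAB·AAB·AAB·AAB·AAB·AAB·AAB·AAB·AAB·CCC·CCC·C·CCC·CCC·C·CCC·CCC·C·CCC·CCC·C·CCC·CCC·C·CCC·CCC·C·CCC·CCC·C
    A ↦ CCC
    B ↦ C
    C ↦ AAB

A->CCC, B->C, C->AAB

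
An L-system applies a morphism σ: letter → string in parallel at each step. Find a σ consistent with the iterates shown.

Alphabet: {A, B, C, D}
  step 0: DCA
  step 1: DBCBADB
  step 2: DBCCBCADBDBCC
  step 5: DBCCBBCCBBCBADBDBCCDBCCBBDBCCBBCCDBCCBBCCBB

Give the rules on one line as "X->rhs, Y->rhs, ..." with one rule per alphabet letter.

  step 1 ⇒ step 2: DBCBADB ⇒ DBC·C·B·C·ADB·DBC·C
    A ↦ ADB
    B ↦ C
    C ↦ B
    D ↦ DBC

A->ADB, B->C, C->B, D->DBC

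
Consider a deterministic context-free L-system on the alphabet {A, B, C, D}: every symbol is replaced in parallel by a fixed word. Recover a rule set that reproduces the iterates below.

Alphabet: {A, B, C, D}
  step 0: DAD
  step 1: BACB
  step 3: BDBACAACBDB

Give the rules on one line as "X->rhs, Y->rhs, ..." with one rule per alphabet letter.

A->AC, B->DB, C->A, D->B

  step 0 ⇒ step 1: DAD ⇒ B·AC·B
    A ↦ AC
    D ↦ B
    B ↦ DB  (constrained at step 1)
    C ↦ A  (constrained at step 1)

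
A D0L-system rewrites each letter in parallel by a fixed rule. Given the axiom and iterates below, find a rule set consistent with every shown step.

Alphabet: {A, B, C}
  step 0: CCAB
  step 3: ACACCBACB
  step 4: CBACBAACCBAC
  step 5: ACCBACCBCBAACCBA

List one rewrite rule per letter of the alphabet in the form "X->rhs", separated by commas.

  step 4 ⇒ step 5: CBACBAACCBAC ⇒ A·C·CB·A·C·CB·CB·A·A·C·CB·A
    A ↦ CB
    B ↦ C
    C ↦ A

A->CB, B->C, C->A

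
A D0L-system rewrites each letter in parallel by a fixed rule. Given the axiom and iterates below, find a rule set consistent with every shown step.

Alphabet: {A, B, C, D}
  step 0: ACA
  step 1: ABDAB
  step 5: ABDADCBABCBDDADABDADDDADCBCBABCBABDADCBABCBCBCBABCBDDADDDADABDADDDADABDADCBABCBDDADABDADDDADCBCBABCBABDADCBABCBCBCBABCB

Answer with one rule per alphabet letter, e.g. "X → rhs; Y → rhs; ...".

  step 0 ⇒ step 1: ACA ⇒ AB·D·AB
    A ↦ AB
    C ↦ D
    B ↦ DAD  (constrained at step 1)
    D ↦ CB  (constrained at step 1)

A->AB, B->DAD, C->D, D->CB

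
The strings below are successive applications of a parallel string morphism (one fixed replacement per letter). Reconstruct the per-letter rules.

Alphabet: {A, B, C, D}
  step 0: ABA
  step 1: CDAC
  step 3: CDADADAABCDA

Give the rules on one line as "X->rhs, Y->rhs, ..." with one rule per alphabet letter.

A->C, B->DA, C->AB, D->BB

  step 0 ⇒ step 1: ABA ⇒ C·DA·C
    A ↦ C
    B ↦ DA
    C ↦ AB  (constrained at step 1)
    D ↦ BB  (constrained at step 1)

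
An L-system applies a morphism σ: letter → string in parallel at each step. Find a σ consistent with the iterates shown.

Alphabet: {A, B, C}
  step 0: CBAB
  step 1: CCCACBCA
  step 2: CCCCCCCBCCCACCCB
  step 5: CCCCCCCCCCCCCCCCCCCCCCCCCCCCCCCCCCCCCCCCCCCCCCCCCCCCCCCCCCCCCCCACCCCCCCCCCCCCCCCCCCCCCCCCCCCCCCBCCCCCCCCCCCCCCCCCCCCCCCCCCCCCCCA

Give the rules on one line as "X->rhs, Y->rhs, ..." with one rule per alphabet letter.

  step 1 ⇒ step 2: CCCACBCA ⇒ CC·CC·CC·CB·CC·CA·CC·CB
    A ↦ CB
    B ↦ CA
    C ↦ CC

A->CB, B->CA, C->CC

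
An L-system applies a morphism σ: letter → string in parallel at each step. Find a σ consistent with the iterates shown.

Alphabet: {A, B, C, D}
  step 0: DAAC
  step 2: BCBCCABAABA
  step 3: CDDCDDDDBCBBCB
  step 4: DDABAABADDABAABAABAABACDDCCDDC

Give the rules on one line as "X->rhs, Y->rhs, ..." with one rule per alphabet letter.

  step 3 ⇒ step 4: CDDCDDDDBCBBCB ⇒ DD·ABA·ABA·DD·ABA·ABA·ABA·ABA·C·DD·C·C·DD·C
    B ↦ C
    C ↦ DD
    D ↦ ABA
  step 2 ⇒ step 3: BCBCCABAABA ⇒ C·DD·C·DD·DD·B·C·B·B·C·B
    A ↦ B

A->B, B->C, C->DD, D->ABA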